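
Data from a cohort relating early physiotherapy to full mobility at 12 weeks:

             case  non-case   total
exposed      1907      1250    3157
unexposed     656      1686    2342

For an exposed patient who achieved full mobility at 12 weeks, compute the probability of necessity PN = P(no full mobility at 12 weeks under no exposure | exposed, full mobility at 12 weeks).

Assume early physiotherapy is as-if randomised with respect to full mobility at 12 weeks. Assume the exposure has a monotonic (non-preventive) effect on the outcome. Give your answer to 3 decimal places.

p₁ = P(outcome | exposed) = 1907/3157 = 0.60405
p₀ = P(outcome | unexposed) = 656/2342 = 0.2801
Under exogeneity and monotonicity, PN = (p₁ − p₀) / p₁.
PN = (0.60405 − 0.2801) / 0.60405 = 0.32395 / 0.60405 ≈ 0.5363

PN ≈ 0.536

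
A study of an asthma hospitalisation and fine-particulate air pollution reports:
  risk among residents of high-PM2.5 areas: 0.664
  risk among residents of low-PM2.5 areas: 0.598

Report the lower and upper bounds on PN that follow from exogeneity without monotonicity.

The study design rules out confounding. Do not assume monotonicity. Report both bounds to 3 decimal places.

Let p₁ = 0.664, p₀ = 0.598.
Under exogeneity alone the bounds on PN are max{0,(p₁−p₀)/p₁} ≤ PN ≤ min{1,(1−p₀)/p₁}.
  lower = (p₁ − p₀)/p₁ = 0.066 / 0.664 ≈ 0.0994
  upper = min{1, (1 − p₀)/p₁} = 0.402 / 0.664 ≈ 0.6054

0.099 ≤ PN ≤ 0.605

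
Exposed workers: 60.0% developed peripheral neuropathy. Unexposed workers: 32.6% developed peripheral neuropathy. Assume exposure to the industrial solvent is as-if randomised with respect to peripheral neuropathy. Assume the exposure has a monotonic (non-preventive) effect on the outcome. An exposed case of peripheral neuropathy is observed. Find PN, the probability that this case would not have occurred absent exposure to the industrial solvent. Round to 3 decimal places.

PN ≈ 0.457

p₁ = 0.6, p₀ = 0.326.
Under exogeneity and monotonicity, PN = (p₁ − p₀) / p₁.
PN = (0.6 − 0.326) / 0.6 = 0.274 / 0.6 ≈ 0.4567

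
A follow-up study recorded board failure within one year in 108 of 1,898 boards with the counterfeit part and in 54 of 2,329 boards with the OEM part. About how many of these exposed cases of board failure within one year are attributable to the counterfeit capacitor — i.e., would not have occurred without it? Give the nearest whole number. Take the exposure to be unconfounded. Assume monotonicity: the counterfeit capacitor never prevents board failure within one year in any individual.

p₁ = P(outcome | exposed) = 108/1898 = 0.056902
p₀ = P(outcome | unexposed) = 54/2329 = 0.023186
PN = (p₁ − p₀)/p₁ = (0.056902 − 0.023186) / 0.056902 ≈ 0.59253.
Attributable cases ≈ PN × (exposed cases) = 0.59253 × 108 ≈ 63.99.

about 64 cases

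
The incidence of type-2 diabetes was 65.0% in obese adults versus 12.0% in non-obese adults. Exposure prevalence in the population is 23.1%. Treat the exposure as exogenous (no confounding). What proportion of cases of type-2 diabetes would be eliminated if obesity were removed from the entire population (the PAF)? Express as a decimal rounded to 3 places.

PAF ≈ 0.505

p₁ = 0.65, p₀ = 0.12.
Overall risk P(Y=1) = π·p₁ + (1−π)·p₀ = 0.231×0.65 + 0.769×0.12 = 0.24243.
Under exogeneity, PAF = [P(Y=1) − p₀] / P(Y=1).
PAF = (0.24243 − 0.12) / 0.24243 ≈ 0.5050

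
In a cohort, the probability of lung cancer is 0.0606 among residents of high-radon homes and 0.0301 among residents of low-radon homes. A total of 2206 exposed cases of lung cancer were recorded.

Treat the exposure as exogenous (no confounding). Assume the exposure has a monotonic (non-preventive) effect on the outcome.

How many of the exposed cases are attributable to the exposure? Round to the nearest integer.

Let p₁ = 0.0606, p₀ = 0.0301.
PN = (p₁ − p₀)/p₁ = (0.0606 − 0.0301) / 0.0606 ≈ 0.50330.
Attributable cases ≈ PN × (exposed cases) = 0.50330 × 2206 ≈ 1110.28.

about 1110 cases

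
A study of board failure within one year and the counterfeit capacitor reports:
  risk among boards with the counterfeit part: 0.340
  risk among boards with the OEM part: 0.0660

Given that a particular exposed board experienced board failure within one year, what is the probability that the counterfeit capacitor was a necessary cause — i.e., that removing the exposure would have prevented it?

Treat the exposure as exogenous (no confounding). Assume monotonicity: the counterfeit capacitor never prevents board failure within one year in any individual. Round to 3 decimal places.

Let p₁ = 0.34, p₀ = 0.066.
Under exogeneity and monotonicity, PN = (p₁ − p₀) / p₁.
PN = (0.34 − 0.066) / 0.34 = 0.274 / 0.34 ≈ 0.8059

PN ≈ 0.806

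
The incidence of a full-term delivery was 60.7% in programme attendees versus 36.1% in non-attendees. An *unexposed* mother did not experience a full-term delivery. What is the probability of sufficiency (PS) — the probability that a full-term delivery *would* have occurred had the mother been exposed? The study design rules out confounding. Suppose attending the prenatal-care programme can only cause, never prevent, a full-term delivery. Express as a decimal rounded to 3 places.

PS ≈ 0.385

p₁ = 0.607, p₀ = 0.361.
Under exogeneity and monotonicity, PS = (p₁ − p₀) / (1 − p₀).
PS = (0.607 − 0.361) / (1 − 0.361) = 0.246 / 0.639 ≈ 0.3850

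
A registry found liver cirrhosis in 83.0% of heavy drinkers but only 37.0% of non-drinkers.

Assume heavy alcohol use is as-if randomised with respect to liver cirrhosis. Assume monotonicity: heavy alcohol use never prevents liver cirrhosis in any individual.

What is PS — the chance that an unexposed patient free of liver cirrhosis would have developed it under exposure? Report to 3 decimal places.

PS ≈ 0.730

p₁ = 0.83, p₀ = 0.37.
Under exogeneity and monotonicity, PS = (p₁ − p₀) / (1 − p₀).
PS = (0.83 − 0.37) / (1 − 0.37) = 0.46 / 0.63 ≈ 0.7302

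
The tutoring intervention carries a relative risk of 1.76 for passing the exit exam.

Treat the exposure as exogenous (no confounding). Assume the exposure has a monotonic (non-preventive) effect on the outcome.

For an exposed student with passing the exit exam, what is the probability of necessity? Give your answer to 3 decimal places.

Under exogeneity and monotonicity, PN = (RR − 1) / RR = 1 − 1/RR.
PN = (1.76 − 1) / 1.76 = 0.76 / 1.76 ≈ 0.4318

PN ≈ 0.432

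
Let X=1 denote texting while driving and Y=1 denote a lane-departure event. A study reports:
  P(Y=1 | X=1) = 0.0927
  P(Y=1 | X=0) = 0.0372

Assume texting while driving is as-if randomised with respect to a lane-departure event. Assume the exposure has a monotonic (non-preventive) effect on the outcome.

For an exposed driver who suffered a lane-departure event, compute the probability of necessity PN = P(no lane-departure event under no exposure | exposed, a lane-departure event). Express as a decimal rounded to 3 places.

Let p₁ = 0.0927, p₀ = 0.0372.
Under exogeneity and monotonicity, PN = (p₁ − p₀) / p₁.
PN = (0.0927 − 0.0372) / 0.0927 = 0.0555 / 0.0927 ≈ 0.5987

PN ≈ 0.599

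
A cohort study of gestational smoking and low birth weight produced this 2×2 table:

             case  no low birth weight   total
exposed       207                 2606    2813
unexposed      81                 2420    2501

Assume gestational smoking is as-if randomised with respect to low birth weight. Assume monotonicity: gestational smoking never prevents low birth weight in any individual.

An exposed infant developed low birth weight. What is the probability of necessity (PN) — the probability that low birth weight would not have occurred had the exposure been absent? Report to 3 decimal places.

PN ≈ 0.560

p₁ = P(outcome | exposed) = 207/2813 = 0.073587
p₀ = P(outcome | unexposed) = 81/2501 = 0.032387
Under exogeneity and monotonicity, PN = (p₁ − p₀) / p₁.
PN = (0.073587 − 0.032387) / 0.073587 = 0.0412 / 0.073587 ≈ 0.5599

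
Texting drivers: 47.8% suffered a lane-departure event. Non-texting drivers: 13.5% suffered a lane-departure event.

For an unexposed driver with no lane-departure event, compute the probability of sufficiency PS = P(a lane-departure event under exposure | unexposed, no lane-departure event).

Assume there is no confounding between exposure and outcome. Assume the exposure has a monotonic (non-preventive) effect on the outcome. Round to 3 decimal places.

PS ≈ 0.397

p₁ = 0.478, p₀ = 0.135.
Under exogeneity and monotonicity, PS = (p₁ − p₀) / (1 − p₀).
PS = (0.478 − 0.135) / (1 − 0.135) = 0.343 / 0.865 ≈ 0.3965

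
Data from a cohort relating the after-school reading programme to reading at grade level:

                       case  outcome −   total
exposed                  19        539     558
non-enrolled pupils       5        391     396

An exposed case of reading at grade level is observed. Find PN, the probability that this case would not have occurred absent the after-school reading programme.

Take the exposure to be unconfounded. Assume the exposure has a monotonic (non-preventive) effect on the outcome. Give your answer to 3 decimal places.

PN ≈ 0.629

p₁ = P(outcome | exposed) = 19/558 = 0.03405
p₀ = P(outcome | unexposed) = 5/396 = 0.012626
Under exogeneity and monotonicity, PN = (p₁ − p₀) / p₁.
PN = (0.03405 − 0.012626) / 0.03405 = 0.021424 / 0.03405 ≈ 0.6292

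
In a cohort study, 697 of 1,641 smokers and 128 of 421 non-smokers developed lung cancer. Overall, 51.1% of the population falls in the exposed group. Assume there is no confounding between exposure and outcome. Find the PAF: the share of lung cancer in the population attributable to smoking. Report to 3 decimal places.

p₁ = P(outcome | exposed) = 697/1641 = 0.42474
p₀ = P(outcome | unexposed) = 128/421 = 0.30404
Overall risk P(Y=1) = π·p₁ + (1−π)·p₀ = 0.511×0.42474 + 0.489×0.30404 = 0.36572.
Under exogeneity, PAF = [P(Y=1) − p₀] / P(Y=1).
PAF = (0.36572 − 0.30404) / 0.36572 ≈ 0.1687

PAF ≈ 0.169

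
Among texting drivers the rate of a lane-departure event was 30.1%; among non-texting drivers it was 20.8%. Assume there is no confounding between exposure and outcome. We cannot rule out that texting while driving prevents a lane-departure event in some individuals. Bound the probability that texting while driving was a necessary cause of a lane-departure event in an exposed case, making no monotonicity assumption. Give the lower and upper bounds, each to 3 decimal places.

0.309 ≤ PN ≤ 1.000

p₁ = 0.301, p₀ = 0.208.
Under exogeneity alone the bounds on PN are max{0,(p₁−p₀)/p₁} ≤ PN ≤ min{1,(1−p₀)/p₁}.
  lower = (p₁ − p₀)/p₁ = 0.093 / 0.301 ≈ 0.3090
  upper = min{1, (1 − p₀)/p₁} = 0.792 / 0.301 ≈ 2.6312 → capped at 1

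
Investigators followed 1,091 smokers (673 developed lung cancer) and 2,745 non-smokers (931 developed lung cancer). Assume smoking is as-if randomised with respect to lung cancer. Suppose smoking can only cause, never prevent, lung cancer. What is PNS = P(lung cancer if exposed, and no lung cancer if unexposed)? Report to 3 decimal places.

p₁ = P(outcome | exposed) = 673/1091 = 0.61687
p₀ = P(outcome | unexposed) = 931/2745 = 0.33916
Under exogeneity and monotonicity, PNS = p₁ − p₀.
PNS = 0.61687 − 0.33916 = 0.2777

PNS ≈ 0.278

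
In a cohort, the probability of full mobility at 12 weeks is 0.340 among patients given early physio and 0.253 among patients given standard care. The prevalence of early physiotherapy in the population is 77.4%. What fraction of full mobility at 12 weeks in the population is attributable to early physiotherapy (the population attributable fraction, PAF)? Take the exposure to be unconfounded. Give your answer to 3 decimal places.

PAF ≈ 0.210

Let p₁ = 0.34, p₀ = 0.253.
Overall risk P(Y=1) = π·p₁ + (1−π)·p₀ = 0.774×0.34 + 0.226×0.253 = 0.32034.
Under exogeneity, PAF = [P(Y=1) − p₀] / P(Y=1).
PAF = (0.32034 − 0.253) / 0.32034 ≈ 0.2102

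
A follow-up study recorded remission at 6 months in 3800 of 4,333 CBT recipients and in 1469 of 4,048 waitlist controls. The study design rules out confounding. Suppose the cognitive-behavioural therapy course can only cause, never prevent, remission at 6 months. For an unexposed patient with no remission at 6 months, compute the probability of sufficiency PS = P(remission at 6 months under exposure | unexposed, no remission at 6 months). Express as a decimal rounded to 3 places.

p₁ = P(outcome | exposed) = 3800/4333 = 0.87699
p₀ = P(outcome | unexposed) = 1469/4048 = 0.3629
Under exogeneity and monotonicity, PS = (p₁ − p₀) / (1 − p₀).
PS = (0.87699 − 0.3629) / (1 − 0.3629) = 0.5141 / 0.6371 ≈ 0.8069

PS ≈ 0.807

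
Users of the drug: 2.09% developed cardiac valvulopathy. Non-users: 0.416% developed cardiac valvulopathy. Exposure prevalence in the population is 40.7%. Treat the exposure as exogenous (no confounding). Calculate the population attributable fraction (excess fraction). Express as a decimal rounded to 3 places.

p₁ = 0.0209, p₀ = 0.00416.
Overall risk P(Y=1) = π·p₁ + (1−π)·p₀ = 0.407×0.0209 + 0.593×0.00416 = 0.010973.
Under exogeneity, PAF = [P(Y=1) − p₀] / P(Y=1).
PAF = (0.010973 − 0.00416) / 0.010973 ≈ 0.6209

PAF ≈ 0.621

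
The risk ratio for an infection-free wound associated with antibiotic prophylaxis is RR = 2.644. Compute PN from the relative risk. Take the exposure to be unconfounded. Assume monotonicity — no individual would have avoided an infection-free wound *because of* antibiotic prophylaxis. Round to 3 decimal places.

PN ≈ 0.622

Under exogeneity and monotonicity, PN = (RR − 1) / RR = 1 − 1/RR.
PN = (2.644 − 1) / 2.644 = 1.644 / 2.644 ≈ 0.6218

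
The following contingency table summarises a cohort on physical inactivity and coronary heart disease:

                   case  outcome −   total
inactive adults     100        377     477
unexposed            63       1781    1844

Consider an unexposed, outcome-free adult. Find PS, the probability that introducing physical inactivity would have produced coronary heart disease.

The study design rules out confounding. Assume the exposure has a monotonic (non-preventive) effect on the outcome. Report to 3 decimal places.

PS ≈ 0.182

p₁ = P(outcome | exposed) = 100/477 = 0.20964
p₀ = P(outcome | unexposed) = 63/1844 = 0.034165
Under exogeneity and monotonicity, PS = (p₁ − p₀) / (1 − p₀).
PS = (0.20964 − 0.034165) / (1 − 0.034165) = 0.17548 / 0.96584 ≈ 0.1817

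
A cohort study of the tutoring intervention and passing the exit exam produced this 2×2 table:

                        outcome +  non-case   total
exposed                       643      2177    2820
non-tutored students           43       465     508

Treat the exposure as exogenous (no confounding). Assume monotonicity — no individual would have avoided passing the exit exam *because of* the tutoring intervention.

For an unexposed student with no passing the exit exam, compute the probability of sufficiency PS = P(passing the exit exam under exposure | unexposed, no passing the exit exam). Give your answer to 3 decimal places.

PS ≈ 0.157

p₁ = P(outcome | exposed) = 643/2820 = 0.22801
p₀ = P(outcome | unexposed) = 43/508 = 0.084646
Under exogeneity and monotonicity, PS = (p₁ − p₀)/(1 − p₀).
PS = (0.22801 − 0.084646) / 0.91535 ≈ 0.1566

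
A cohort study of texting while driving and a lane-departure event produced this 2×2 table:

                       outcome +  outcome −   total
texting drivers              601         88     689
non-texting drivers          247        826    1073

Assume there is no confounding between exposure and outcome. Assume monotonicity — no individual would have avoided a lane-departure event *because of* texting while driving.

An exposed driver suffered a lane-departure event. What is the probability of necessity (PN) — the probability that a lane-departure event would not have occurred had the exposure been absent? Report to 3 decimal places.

PN ≈ 0.736

p₁ = P(outcome | exposed) = 601/689 = 0.87228
p₀ = P(outcome | unexposed) = 247/1073 = 0.2302
Under exogeneity and monotonicity, PN = (p₁ − p₀) / p₁.
PN = (0.87228 − 0.2302) / 0.87228 = 0.64208 / 0.87228 ≈ 0.7361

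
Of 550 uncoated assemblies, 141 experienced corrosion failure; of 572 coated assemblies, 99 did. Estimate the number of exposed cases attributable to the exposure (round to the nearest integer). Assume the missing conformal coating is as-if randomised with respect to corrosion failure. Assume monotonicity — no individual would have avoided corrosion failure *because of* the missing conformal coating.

about 46 cases

p₁ = P(outcome | exposed) = 141/550 = 0.25636
p₀ = P(outcome | unexposed) = 99/572 = 0.17308
PN = (p₁ − p₀)/p₁ = (0.25636 − 0.17308) / 0.25636 ≈ 0.32488.
Attributable cases ≈ PN × (exposed cases) = 0.32488 × 141 ≈ 45.81.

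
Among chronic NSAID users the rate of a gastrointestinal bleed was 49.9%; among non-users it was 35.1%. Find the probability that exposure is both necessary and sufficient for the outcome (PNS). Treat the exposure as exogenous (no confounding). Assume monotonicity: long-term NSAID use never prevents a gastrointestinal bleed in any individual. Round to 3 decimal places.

p₁ = 0.499, p₀ = 0.351.
Under exogeneity and monotonicity, PNS = p₁ − p₀.
PNS = 0.499 − 0.351 = 0.148

PNS ≈ 0.148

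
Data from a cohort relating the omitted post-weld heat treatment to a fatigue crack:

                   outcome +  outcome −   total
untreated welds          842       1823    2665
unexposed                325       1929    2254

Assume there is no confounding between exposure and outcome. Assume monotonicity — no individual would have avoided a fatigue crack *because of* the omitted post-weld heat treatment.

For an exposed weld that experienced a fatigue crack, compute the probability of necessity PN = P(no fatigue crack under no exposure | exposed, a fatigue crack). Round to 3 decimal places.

p₁ = P(outcome | exposed) = 842/2665 = 0.31595
p₀ = P(outcome | unexposed) = 325/2254 = 0.14419
Under exogeneity and monotonicity, PN = (p₁ − p₀)/p₁.
PN = (0.31595 − 0.14419) / 0.31595 ≈ 0.5436

PN ≈ 0.544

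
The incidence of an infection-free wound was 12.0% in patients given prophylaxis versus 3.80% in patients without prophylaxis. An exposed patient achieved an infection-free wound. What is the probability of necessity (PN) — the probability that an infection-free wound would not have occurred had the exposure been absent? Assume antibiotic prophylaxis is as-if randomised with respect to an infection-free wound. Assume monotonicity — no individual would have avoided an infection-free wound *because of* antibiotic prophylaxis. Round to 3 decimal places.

p₁ = 0.12, p₀ = 0.038.
Under exogeneity and monotonicity, PN = (p₁ − p₀) / p₁.
PN = (0.12 − 0.038) / 0.12 = 0.082 / 0.12 ≈ 0.6833

PN ≈ 0.683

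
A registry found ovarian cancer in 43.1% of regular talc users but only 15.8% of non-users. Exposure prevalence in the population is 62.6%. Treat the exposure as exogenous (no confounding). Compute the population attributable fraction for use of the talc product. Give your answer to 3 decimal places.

PAF ≈ 0.520

p₁ = 0.431, p₀ = 0.158.
Overall risk P(Y=1) = π·p₁ + (1−π)·p₀ = 0.626×0.431 + 0.374×0.158 = 0.3289.
Under exogeneity, PAF = [P(Y=1) − p₀] / P(Y=1).
PAF = (0.3289 − 0.158) / 0.3289 ≈ 0.5196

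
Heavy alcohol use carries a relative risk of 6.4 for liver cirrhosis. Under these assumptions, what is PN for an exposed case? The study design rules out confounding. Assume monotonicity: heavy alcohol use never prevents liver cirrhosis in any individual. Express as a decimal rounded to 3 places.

PN ≈ 0.844

Under exogeneity and monotonicity, PN = (RR − 1) / RR = 1 − 1/RR.
PN = (6.4 − 1) / 6.4 = 5.4 / 6.4 ≈ 0.8438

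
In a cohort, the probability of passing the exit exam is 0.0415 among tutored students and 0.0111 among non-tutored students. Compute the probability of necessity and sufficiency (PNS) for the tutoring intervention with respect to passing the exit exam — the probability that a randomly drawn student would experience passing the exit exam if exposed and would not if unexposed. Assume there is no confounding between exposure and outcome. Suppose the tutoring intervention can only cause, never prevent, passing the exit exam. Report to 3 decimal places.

PNS ≈ 0.030

Let p₁ = 0.0415, p₀ = 0.0111.
Under exogeneity and monotonicity, PNS = p₁ − p₀.
PNS = 0.0415 − 0.0111 = 0.0304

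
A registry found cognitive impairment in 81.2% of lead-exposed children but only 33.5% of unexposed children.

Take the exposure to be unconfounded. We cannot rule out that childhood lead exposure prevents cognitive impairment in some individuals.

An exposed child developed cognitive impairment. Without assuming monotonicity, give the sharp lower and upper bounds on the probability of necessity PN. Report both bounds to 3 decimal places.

0.587 ≤ PN ≤ 0.819

p₁ = 0.812, p₀ = 0.335.
Under exogeneity alone the bounds on PN are max{0,(p₁−p₀)/p₁} ≤ PN ≤ min{1,(1−p₀)/p₁}.
  lower = (p₁ − p₀)/p₁ = 0.477 / 0.812 ≈ 0.5874
  upper = min{1, (1 − p₀)/p₁} = 0.665 / 0.812 ≈ 0.8190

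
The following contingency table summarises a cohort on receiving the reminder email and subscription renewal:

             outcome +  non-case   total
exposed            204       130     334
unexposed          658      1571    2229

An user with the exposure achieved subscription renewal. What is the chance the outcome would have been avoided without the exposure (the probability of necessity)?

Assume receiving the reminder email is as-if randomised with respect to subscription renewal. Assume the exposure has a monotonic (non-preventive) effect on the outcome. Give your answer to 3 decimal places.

PN ≈ 0.517

p₁ = P(outcome | exposed) = 204/334 = 0.61078
p₀ = P(outcome | unexposed) = 658/2229 = 0.2952
Under exogeneity and monotonicity, PN = (p₁ − p₀)/p₁.
PN = (0.61078 − 0.2952) / 0.61078 ≈ 0.5167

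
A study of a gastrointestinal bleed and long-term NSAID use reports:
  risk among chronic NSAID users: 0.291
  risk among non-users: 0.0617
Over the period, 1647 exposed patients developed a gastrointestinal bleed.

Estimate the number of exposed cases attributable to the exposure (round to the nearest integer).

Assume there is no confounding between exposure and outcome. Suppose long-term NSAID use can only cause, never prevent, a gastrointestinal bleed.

Let p₁ = 0.291, p₀ = 0.0617.
PN = (p₁ − p₀)/p₁ = (0.291 − 0.0617) / 0.291 ≈ 0.78797.
Attributable cases ≈ PN × (exposed cases) = 0.78797 × 1647 ≈ 1297.79.

about 1298 cases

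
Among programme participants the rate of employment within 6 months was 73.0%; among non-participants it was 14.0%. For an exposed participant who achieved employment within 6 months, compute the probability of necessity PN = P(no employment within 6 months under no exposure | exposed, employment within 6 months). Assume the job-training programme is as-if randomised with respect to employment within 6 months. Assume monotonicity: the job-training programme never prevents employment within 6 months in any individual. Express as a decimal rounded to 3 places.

p₁ = 0.73, p₀ = 0.14.
Under exogeneity and monotonicity, PN = (p₁ − p₀) / p₁.
PN = (0.73 − 0.14) / 0.73 = 0.59 / 0.73 ≈ 0.8082

PN ≈ 0.808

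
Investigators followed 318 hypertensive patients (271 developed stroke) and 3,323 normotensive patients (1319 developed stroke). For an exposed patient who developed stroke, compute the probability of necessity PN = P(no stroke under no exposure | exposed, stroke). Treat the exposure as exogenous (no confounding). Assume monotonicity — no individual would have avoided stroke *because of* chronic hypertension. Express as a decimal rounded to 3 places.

p₁ = P(outcome | exposed) = 271/318 = 0.8522
p₀ = P(outcome | unexposed) = 1319/3323 = 0.39693
Under exogeneity and monotonicity, PN = (p₁ − p₀) / p₁.
PN = (0.8522 − 0.39693) / 0.8522 = 0.45527 / 0.8522 ≈ 0.5342

PN ≈ 0.534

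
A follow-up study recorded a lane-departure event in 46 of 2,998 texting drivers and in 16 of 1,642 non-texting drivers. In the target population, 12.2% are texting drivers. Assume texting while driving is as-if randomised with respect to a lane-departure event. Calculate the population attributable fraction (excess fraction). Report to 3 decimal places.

p₁ = P(outcome | exposed) = 46/2998 = 0.015344
p₀ = P(outcome | unexposed) = 16/1642 = 0.0097442
Overall risk P(Y=1) = π·p₁ + (1−π)·p₀ = 0.122×0.015344 + 0.878×0.0097442 = 0.010427.
Under exogeneity, PAF = [P(Y=1) − p₀] / P(Y=1).
PAF = (0.010427 − 0.0097442) / 0.010427 ≈ 0.0655

PAF ≈ 0.066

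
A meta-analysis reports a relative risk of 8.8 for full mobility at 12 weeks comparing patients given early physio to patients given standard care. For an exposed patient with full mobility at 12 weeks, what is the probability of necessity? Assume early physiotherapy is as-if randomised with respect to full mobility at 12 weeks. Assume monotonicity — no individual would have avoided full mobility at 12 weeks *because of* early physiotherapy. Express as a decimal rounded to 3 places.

PN ≈ 0.886

Under exogeneity and monotonicity, PN = (RR − 1) / RR = 1 − 1/RR.
PN = (8.8 − 1) / 8.8 = 7.8 / 8.8 ≈ 0.8864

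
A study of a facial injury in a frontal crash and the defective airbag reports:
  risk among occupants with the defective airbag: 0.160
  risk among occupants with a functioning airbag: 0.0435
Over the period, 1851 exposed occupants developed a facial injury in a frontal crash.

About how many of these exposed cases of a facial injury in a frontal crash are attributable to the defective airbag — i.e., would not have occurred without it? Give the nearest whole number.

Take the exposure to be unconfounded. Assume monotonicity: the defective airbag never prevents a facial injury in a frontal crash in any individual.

Let p₁ = 0.16, p₀ = 0.0435.
PN = (p₁ − p₀)/p₁ = (0.16 − 0.0435) / 0.16 ≈ 0.72813.
Attributable cases ≈ PN × (exposed cases) = 0.72813 × 1851 ≈ 1347.76.

about 1348 cases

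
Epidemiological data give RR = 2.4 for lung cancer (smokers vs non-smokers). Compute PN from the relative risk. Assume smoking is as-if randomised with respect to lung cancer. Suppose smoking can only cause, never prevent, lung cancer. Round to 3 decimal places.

Under exogeneity and monotonicity, PN = (RR − 1) / RR = 1 − 1/RR.
PN = (2.4 − 1) / 2.4 = 1.4 / 2.4 ≈ 0.5833

PN ≈ 0.583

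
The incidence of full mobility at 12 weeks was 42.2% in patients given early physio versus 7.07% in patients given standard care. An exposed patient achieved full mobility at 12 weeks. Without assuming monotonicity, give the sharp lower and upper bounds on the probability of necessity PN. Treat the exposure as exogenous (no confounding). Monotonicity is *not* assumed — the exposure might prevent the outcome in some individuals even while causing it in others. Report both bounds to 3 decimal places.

p₁ = 0.422, p₀ = 0.0707.
Under exogeneity alone the bounds on PN are max{0,(p₁−p₀)/p₁} ≤ PN ≤ min{1,(1−p₀)/p₁}.
  lower = (p₁ − p₀)/p₁ = 0.3513 / 0.422 ≈ 0.8325
  upper = min{1, (1 − p₀)/p₁} = 0.9293 / 0.422 ≈ 2.2021 → capped at 1

0.832 ≤ PN ≤ 1.000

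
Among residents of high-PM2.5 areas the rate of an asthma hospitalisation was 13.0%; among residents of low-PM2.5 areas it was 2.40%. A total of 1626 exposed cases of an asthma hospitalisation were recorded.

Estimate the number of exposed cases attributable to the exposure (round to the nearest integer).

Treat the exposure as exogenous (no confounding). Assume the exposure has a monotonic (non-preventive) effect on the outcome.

about 1326 cases

p₁ = 0.13, p₀ = 0.024.
PN = (p₁ − p₀)/p₁ = (0.13 − 0.024) / 0.13 ≈ 0.81538.
Attributable cases ≈ PN × (exposed cases) = 0.81538 × 1626 ≈ 1325.82.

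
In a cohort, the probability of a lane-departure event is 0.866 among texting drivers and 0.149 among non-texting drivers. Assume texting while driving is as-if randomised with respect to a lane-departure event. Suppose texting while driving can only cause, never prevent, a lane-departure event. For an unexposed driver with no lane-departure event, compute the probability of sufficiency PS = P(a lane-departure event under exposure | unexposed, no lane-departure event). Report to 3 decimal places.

PS ≈ 0.843

Let p₁ = 0.866, p₀ = 0.149.
Under exogeneity and monotonicity, PS = (p₁ − p₀) / (1 − p₀).
PS = (0.866 − 0.149) / (1 − 0.149) = 0.717 / 0.851 ≈ 0.8425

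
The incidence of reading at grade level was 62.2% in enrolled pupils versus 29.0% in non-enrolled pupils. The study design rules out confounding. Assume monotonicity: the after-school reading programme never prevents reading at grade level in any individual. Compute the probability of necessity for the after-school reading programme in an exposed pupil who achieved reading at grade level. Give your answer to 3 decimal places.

p₁ = 0.622, p₀ = 0.29.
Under exogeneity and monotonicity, PN = (p₁ − p₀) / p₁.
PN = (0.622 − 0.29) / 0.622 = 0.332 / 0.622 ≈ 0.5338

PN ≈ 0.534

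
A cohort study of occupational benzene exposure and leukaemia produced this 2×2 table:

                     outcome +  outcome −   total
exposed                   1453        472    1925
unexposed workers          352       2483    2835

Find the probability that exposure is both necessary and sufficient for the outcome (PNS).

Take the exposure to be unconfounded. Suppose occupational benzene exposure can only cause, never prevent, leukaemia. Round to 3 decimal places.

PNS ≈ 0.631

p₁ = P(outcome | exposed) = 1453/1925 = 0.75481
p₀ = P(outcome | unexposed) = 352/2835 = 0.12416
Under exogeneity and monotonicity, PNS = p₁ − p₀.
PNS = 0.75481 − 0.12416 = 0.63064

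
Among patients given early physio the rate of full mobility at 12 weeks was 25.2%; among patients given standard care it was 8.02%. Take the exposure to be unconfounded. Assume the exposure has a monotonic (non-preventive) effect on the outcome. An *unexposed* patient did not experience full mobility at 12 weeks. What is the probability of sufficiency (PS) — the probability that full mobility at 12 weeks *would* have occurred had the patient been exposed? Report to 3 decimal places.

PS ≈ 0.187

p₁ = 0.252, p₀ = 0.0802.
Under exogeneity and monotonicity, PS = (p₁ − p₀) / (1 − p₀).
PS = (0.252 − 0.0802) / (1 − 0.0802) = 0.1718 / 0.9198 ≈ 0.1868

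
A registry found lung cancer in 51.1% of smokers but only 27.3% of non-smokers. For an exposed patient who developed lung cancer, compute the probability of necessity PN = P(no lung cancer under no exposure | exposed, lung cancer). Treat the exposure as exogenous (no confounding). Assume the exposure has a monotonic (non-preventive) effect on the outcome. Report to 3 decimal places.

p₁ = 0.511, p₀ = 0.273.
Under exogeneity and monotonicity, PN = (p₁ − p₀) / p₁.
PN = (0.511 − 0.273) / 0.511 = 0.238 / 0.511 ≈ 0.4658

PN ≈ 0.466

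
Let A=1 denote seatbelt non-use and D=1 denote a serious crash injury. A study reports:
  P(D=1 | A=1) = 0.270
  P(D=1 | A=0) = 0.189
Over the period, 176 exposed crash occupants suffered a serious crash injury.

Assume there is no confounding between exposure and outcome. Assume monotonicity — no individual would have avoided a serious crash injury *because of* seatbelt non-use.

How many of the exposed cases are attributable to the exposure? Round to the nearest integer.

about 53 cases

Let p₁ = 0.27, p₀ = 0.189.
PN = (p₁ − p₀)/p₁ = (0.27 − 0.189) / 0.27 ≈ 0.30000.
Attributable cases ≈ PN × (exposed cases) = 0.30000 × 176 ≈ 52.80.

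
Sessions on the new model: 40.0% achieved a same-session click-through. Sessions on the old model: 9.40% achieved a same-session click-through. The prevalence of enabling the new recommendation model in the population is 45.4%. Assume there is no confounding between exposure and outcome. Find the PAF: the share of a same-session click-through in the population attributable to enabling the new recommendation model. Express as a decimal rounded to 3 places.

PAF ≈ 0.596

p₁ = 0.4, p₀ = 0.094.
Overall risk P(Y=1) = π·p₁ + (1−π)·p₀ = 0.454×0.4 + 0.546×0.094 = 0.23292.
Under exogeneity, PAF = [P(Y=1) − p₀] / P(Y=1).
PAF = (0.23292 − 0.094) / 0.23292 ≈ 0.5964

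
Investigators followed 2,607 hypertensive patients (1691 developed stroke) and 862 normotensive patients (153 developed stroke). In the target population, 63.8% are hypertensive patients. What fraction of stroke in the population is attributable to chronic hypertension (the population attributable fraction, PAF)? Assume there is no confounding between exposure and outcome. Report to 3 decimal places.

p₁ = P(outcome | exposed) = 1691/2607 = 0.64864
p₀ = P(outcome | unexposed) = 153/862 = 0.17749
Overall risk P(Y=1) = π·p₁ + (1−π)·p₀ = 0.638×0.64864 + 0.362×0.17749 = 0.47808.
Under exogeneity, PAF = [P(Y=1) − p₀] / P(Y=1).
PAF = (0.47808 − 0.17749) / 0.47808 ≈ 0.6287

PAF ≈ 0.629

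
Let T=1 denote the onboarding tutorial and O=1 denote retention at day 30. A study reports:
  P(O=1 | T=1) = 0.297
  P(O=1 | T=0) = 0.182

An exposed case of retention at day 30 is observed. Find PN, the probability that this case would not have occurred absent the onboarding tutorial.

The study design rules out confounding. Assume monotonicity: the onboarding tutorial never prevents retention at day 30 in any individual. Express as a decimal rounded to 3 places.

PN ≈ 0.387

Let p₁ = 0.297, p₀ = 0.182.
Under exogeneity and monotonicity, PN = (p₁ − p₀) / p₁.
PN = (0.297 − 0.182) / 0.297 = 0.115 / 0.297 ≈ 0.3872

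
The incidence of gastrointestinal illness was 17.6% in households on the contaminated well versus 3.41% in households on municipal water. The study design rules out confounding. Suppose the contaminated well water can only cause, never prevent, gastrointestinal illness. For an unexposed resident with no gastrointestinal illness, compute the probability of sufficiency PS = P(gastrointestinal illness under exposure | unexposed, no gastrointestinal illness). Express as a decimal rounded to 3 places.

p₁ = 0.176, p₀ = 0.0341.
Under exogeneity and monotonicity, PS = (p₁ − p₀) / (1 − p₀).
PS = (0.176 − 0.0341) / (1 − 0.0341) = 0.1419 / 0.9659 ≈ 0.1469

PS ≈ 0.147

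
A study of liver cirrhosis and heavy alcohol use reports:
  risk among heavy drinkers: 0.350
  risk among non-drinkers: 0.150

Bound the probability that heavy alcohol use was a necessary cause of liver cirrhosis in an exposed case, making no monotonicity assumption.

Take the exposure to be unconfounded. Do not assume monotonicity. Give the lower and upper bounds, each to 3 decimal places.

0.571 ≤ PN ≤ 1.000

Let p₁ = 0.35, p₀ = 0.15.
Under exogeneity alone the bounds on PN are max{0,(p₁−p₀)/p₁} ≤ PN ≤ min{1,(1−p₀)/p₁}.
  lower = (p₁ − p₀)/p₁ = 0.2 / 0.35 ≈ 0.5714
  upper = min{1, (1 − p₀)/p₁} = 0.85 / 0.35 ≈ 2.4286 → capped at 1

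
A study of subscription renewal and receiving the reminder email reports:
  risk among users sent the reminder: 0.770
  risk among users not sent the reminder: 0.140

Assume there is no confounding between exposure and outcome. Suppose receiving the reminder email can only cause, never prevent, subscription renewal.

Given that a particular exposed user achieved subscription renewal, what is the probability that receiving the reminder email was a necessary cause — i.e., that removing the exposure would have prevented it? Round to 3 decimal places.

PN ≈ 0.818

Let p₁ = 0.77, p₀ = 0.14.
Under exogeneity and monotonicity, PN = (p₁ − p₀) / p₁.
PN = (0.77 − 0.14) / 0.77 = 0.63 / 0.77 ≈ 0.8182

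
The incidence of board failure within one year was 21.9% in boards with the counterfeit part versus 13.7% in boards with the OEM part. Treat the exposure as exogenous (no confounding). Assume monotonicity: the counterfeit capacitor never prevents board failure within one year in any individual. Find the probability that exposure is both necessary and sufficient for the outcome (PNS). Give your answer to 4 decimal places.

PNS ≈ 0.0820

p₁ = 0.219, p₀ = 0.137.
Under exogeneity and monotonicity, PNS = p₁ − p₀.
PNS = 0.219 − 0.137 = 0.082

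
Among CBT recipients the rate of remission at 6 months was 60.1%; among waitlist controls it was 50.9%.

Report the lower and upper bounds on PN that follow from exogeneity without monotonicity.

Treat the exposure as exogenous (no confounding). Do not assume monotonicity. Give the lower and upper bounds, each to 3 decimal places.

p₁ = 0.601, p₀ = 0.509.
Under exogeneity alone the bounds on PN are max{0,(p₁−p₀)/p₁} ≤ PN ≤ min{1,(1−p₀)/p₁}.
  lower = (p₁ − p₀)/p₁ = 0.092 / 0.601 ≈ 0.1531
  upper = min{1, (1 − p₀)/p₁} = 0.491 / 0.601 ≈ 0.8170

0.153 ≤ PN ≤ 0.817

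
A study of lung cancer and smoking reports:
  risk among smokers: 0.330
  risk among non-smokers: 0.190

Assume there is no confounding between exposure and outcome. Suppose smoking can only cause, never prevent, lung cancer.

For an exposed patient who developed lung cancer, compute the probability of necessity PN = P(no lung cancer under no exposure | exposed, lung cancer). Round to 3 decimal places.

Let p₁ = 0.33, p₀ = 0.19.
Under exogeneity and monotonicity, PN = (p₁ − p₀) / p₁.
PN = (0.33 − 0.19) / 0.33 = 0.14 / 0.33 ≈ 0.4242

PN ≈ 0.424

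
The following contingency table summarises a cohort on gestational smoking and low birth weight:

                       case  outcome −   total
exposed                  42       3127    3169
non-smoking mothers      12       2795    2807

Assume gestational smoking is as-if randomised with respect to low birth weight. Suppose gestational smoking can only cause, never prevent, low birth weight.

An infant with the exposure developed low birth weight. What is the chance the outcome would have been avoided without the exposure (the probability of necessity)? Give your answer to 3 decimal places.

p₁ = P(outcome | exposed) = 42/3169 = 0.013253
p₀ = P(outcome | unexposed) = 12/2807 = 0.004275
Under exogeneity and monotonicity, PN = (p₁ − p₀)/p₁.
PN = (0.013253 − 0.004275) / 0.013253 ≈ 0.6774

PN ≈ 0.677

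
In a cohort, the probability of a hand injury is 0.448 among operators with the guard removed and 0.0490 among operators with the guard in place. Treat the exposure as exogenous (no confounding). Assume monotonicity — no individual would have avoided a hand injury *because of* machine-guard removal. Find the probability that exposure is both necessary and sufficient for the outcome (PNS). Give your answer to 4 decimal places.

Let p₁ = 0.448, p₀ = 0.049.
Under exogeneity and monotonicity, PNS = p₁ − p₀.
PNS = 0.448 − 0.049 = 0.399

PNS ≈ 0.3990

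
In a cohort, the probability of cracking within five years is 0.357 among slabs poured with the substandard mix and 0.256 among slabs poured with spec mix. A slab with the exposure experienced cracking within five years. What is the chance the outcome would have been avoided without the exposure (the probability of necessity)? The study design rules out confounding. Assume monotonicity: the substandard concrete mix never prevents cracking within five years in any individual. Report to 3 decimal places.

Let p₁ = 0.357, p₀ = 0.256.
Under exogeneity and monotonicity, PN = (p₁ − p₀) / p₁.
PN = (0.357 − 0.256) / 0.357 = 0.101 / 0.357 ≈ 0.2829

PN ≈ 0.283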